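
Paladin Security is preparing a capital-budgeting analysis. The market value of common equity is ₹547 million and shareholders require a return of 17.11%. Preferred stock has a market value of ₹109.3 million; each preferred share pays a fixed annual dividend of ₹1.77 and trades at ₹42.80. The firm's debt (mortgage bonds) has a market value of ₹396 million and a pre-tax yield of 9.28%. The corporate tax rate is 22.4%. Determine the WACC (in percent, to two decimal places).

12.03%

Cost of preferred: Rp = 1.77 / 42.8 = 4.1355%.
Total capital V = 547 + 109.3 + 396 = 1052.3.
Equity: weight = 547/1052.3 = 0.5198; cost = 17.11%.
Preferred: weight = 109.3/1052.3 = 0.1039; cost = 4.1355%.
Mortgage bonds: weight = 396/1052.3 = 0.3763; after-tax cost = 9.28% × (1 − 22.4%) = 7.2013%.
WACC = 0.5198 × 17.1100% + 0.1039 × 4.1355% + 0.3763 × 7.2013% = 12.0335%.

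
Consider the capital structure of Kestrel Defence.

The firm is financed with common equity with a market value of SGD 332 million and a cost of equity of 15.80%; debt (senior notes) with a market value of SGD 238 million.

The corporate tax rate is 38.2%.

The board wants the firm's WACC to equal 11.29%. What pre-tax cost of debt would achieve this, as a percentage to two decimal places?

Total capital V = 332 + 238 = 570.
Equity weight = 332/570 = 0.5825.
Senior notes weight = 238/570 = 0.4175.
Equity contribution = 0.5825 × 15.8% = 9.2028%.
Remaining for debt = 11.29% − 9.2028% = 2.0872%.
Rd × (1 − 38.2%) × 0.4175 = 2.0872%  ⇒  Rd = 8.0886%.

8.09%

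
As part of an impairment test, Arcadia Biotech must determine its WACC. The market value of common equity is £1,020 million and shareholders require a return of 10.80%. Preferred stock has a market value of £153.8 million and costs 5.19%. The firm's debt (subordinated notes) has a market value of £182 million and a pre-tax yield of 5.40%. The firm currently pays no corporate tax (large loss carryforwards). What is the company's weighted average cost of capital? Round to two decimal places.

9.44%

Total capital V = 1020 + 153.8 + 182 = 1355.8.
Equity: weight = 1020/1355.8 = 0.7523; cost = 10.8%.
Preferred: weight = 153.8/1355.8 = 0.1134; cost = 5.19%.
Subordinated notes: weight = 182/1355.8 = 0.1342; after-tax cost = 5.4% × (1 − 0%) = 5.4000%.
WACC = 0.7523 × 10.8000% + 0.1134 × 5.1900% + 0.1342 × 5.4000% = 9.4387%.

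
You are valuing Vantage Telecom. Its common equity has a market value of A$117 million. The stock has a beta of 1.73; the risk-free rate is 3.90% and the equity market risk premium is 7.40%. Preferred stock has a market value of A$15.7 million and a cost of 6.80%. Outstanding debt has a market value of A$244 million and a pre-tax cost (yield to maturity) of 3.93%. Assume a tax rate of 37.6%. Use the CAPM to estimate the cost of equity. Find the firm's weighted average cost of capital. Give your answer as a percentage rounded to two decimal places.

7.06%

Cost of equity via CAPM: Re = 3.9% + 1.73 × 7.4% = 16.7020%.
Total capital V = 117 + 15.7 + 244 = 376.7.
Equity: weight = 117/376.7 = 0.3106; cost = 16.702%.
Preferred: weight = 15.7/376.7 = 0.0417; cost = 6.8%.
Debt: weight = 244/376.7 = 0.6477; after-tax cost = 3.93% × (1 − 37.6%) = 2.4523%.
WACC = 0.3106 × 16.7020% + 0.0417 × 6.8000% + 0.6477 × 2.4523% = 7.0594%.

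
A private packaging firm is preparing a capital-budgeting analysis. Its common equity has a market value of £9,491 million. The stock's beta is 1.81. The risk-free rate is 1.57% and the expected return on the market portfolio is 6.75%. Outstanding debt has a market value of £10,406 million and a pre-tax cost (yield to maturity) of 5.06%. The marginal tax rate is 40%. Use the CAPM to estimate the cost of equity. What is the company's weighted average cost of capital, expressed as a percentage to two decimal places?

6.81%

Market risk premium = 6.75% − 1.57% = 5.18%.
Cost of equity via CAPM: Re = 1.57% + 1.81 × 5.18% = 10.9458%.
Total capital V = 9491 + 10406 = 19897.
Equity: weight = 9491/19897 = 0.4770; cost = 10.9458%.
Debt: weight = 10406/19897 = 0.5230; after-tax cost = 5.06% × (1 − 40%) = 3.0360%.
WACC = 0.4770 × 10.9458% + 0.5230 × 3.0360% = 6.8090%.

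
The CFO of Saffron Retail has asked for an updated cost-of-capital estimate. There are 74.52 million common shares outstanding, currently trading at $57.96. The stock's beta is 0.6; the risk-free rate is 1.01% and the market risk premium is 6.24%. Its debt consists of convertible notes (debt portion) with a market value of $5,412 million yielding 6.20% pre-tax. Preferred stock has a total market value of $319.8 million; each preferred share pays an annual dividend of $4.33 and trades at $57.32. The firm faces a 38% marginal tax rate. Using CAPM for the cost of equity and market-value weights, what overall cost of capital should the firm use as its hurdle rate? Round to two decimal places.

Cost of equity via CAPM: Re = 1.01% + 0.6 × 6.24% = 4.7540%.
Cost of preferred: Rp = 4.33 / 57.32 = 7.5541%.
Market value of equity E = 57.96 × 74.52m = 4319.1792m.
Total capital V = 4319.1792 + 319.8 + 5412 = 10050.9792.
Equity: weight = 4319.1792/10050.9792 = 0.4297; cost = 4.754%.
Preferred: weight = 319.8/10050.9792 = 0.0318; cost = 7.5541%.
Convertible notes (debt portion): weight = 5412/10050.9792 = 0.5385; after-tax cost = 6.2% × (1 − 38%) = 3.8440%.
WACC = 0.4297 × 4.7540% + 0.0318 × 7.5541% + 0.5385 × 3.8440% = 4.3531%.

4.35%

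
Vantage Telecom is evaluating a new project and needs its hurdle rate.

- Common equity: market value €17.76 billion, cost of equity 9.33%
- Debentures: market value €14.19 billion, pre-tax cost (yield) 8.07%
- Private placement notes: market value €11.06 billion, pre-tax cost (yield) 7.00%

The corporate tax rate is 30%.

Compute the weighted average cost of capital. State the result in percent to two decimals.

Total capital V = 17.76 + 14.19 + 11.06 = 43.01.
Equity: weight = 17.76/43.01 = 0.4129; cost = 9.33%.
Debentures: weight = 14.19/43.01 = 0.3299; after-tax cost = 8.07% × (1 − 30%) = 5.6490%.
Private placement notes: weight = 11.06/43.01 = 0.2571; after-tax cost = 7% × (1 − 30%) = 4.9000%.
WACC = 0.4129 × 9.3300% + 0.3299 × 5.6490% + 0.2571 × 4.9000% = 6.9764%.

6.98%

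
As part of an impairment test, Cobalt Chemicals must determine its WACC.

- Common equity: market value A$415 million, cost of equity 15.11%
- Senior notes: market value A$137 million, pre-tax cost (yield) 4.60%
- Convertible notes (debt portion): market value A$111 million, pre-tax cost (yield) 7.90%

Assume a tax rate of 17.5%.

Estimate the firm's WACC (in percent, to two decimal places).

Total capital V = 415 + 137 + 111 = 663.
Equity: weight = 415/663 = 0.6259; cost = 15.11%.
Senior notes: weight = 137/663 = 0.2066; after-tax cost = 4.6% × (1 − 17.5%) = 3.7950%.
Convertible notes (debt portion): weight = 111/663 = 0.1674; after-tax cost = 7.9% × (1 − 17.5%) = 6.5175%.
WACC = 0.6259 × 15.1100% + 0.2066 × 3.7950% + 0.1674 × 6.5175% = 11.3333%.

11.33%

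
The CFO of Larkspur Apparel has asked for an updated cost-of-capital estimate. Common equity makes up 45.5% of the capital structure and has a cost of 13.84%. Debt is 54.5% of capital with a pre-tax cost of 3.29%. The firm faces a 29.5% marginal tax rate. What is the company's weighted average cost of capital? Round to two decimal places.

After-tax cost of debt = 3.29% × (1 − 29.5%) = 2.3195%.
WACC = 0.455 × 13.8400% + 0.545 × 2.3195% = 7.5613%.

7.56%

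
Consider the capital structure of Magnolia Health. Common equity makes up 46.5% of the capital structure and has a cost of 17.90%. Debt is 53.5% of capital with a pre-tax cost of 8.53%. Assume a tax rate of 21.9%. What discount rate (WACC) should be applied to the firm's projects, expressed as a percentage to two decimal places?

11.89%

After-tax cost of debt = 8.53% × (1 − 21.9%) = 6.6619%.
WACC = 0.465 × 17.9000% + 0.535 × 6.6619% = 11.8876%.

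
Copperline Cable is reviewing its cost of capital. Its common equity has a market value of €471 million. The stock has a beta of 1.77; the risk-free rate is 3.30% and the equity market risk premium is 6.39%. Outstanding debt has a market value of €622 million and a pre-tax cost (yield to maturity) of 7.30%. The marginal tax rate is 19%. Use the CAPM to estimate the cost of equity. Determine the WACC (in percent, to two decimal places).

Cost of equity via CAPM: Re = 3.3% + 1.77 × 6.39% = 14.6103%.
Total capital V = 471 + 622 = 1093.
Equity: weight = 471/1093 = 0.4309; cost = 14.6103%.
Debt: weight = 622/1093 = 0.5691; after-tax cost = 7.3% × (1 − 19%) = 5.9130%.
WACC = 0.4309 × 14.6103% + 0.5691 × 5.9130% = 9.6609%.

9.66%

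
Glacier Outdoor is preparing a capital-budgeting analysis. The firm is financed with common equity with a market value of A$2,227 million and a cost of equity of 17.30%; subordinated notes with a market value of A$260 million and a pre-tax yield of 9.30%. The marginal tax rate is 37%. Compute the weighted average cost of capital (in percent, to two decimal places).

16.10%

Total capital V = 2227 + 260 = 2487.
Equity: weight = 2227/2487 = 0.8955; cost = 17.3%.
Subordinated notes: weight = 260/2487 = 0.1045; after-tax cost = 9.3% × (1 − 37%) = 5.8590%.
WACC = 0.8955 × 17.3000% + 0.1045 × 5.8590% = 16.1039%.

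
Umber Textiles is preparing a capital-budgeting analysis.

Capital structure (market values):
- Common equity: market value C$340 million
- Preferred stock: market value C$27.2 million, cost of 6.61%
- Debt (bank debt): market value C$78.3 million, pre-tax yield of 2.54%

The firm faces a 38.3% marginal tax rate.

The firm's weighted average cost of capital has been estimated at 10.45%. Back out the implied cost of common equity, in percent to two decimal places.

Total capital V = 340 + 27.2 + 78.3 = 445.5.
Equity weight = 340/445.5 = 0.7632.
Preferred weight = 27.2/445.5 = 0.0611.
Bank debt weight = 78.3/445.5 = 0.1758.
Debt contribution = 0.1758 × 2.54% × (1 − 38.3%) = 0.2754%.
Preferred contribution = 0.0611 × 6.61% = 0.4036%.
Required equity contribution = 10.45% − 0.6790% = 9.7710%.
Re = 9.7710% / 0.7632 = 12.8029%.

12.80%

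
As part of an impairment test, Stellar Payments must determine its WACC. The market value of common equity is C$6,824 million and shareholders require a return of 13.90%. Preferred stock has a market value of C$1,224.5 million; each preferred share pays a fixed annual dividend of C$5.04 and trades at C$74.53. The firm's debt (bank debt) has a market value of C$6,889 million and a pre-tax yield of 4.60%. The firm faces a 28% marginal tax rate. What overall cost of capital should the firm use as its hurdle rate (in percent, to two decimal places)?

Cost of preferred: Rp = 5.04 / 74.53 = 6.7624%.
Total capital V = 6824 + 1224.5 + 6889 = 14937.5.
Equity: weight = 6824/14937.5 = 0.4568; cost = 13.9%.
Preferred: weight = 1224.5/14937.5 = 0.0820; cost = 6.7624%.
Bank debt: weight = 6889/14937.5 = 0.4612; after-tax cost = 4.6% × (1 − 28%) = 3.3120%.
WACC = 0.4568 × 13.9000% + 0.0820 × 6.7624% + 0.4612 × 3.3120% = 8.4318%.

8.43%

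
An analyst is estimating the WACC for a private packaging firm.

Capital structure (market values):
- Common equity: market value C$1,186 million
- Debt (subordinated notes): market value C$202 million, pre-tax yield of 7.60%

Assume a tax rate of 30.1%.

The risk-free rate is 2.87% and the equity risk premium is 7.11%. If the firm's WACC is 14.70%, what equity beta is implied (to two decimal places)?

Total capital V = 1186 + 202 = 1388.
Equity weight = 1186/1388 = 0.8545.
Subordinated notes weight = 202/1388 = 0.1455.
Debt contribution = 0.1455 × 7.6% × (1 − 30.1%) = 0.7731%.
Required equity contribution = 14.7% − 0.7731% = 13.9269%  ⇒  Re = 16.2989%.
CAPM: 16.2989% = 2.87% + β × 7.11%  ⇒  β = 1.8887.

1.89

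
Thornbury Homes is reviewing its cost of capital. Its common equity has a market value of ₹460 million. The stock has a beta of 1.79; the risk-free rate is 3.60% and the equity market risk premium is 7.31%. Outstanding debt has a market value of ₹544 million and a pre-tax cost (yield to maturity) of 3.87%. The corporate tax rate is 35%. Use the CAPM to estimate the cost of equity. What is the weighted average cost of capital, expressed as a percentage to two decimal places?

9.01%

Cost of equity via CAPM: Re = 3.6% + 1.79 × 7.31% = 16.6849%.
Total capital V = 460 + 544 = 1004.
Equity: weight = 460/1004 = 0.4582; cost = 16.6849%.
Debt: weight = 544/1004 = 0.5418; after-tax cost = 3.87% × (1 − 35%) = 2.5155%.
WACC = 0.4582 × 16.6849% + 0.5418 × 2.5155% = 9.0075%.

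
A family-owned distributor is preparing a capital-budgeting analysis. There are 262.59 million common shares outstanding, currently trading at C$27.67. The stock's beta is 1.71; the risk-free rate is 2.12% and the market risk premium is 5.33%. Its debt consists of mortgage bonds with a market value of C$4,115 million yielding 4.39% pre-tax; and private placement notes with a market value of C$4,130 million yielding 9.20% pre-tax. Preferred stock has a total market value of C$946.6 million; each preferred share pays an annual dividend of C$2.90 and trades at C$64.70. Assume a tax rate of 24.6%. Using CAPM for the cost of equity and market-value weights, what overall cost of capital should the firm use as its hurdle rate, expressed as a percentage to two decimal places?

7.79%

Cost of equity via CAPM: Re = 2.12% + 1.71 × 5.33% = 11.2343%.
Cost of preferred: Rp = 2.9 / 64.7 = 4.4822%.
Market value of equity E = 27.67 × 262.59m = 7265.8653m.
Total capital V = 7265.8653 + 946.6 + 4115 + 4130 = 16457.4653.
Equity: weight = 7265.8653/16457.4653 = 0.4415; cost = 11.2343%.
Preferred: weight = 946.6/16457.4653 = 0.0575; cost = 4.4822%.
Mortgage bonds: weight = 4115/16457.4653 = 0.2500; after-tax cost = 4.39% × (1 − 24.6%) = 3.3101%.
Private placement notes: weight = 4130/16457.4653 = 0.2509; after-tax cost = 9.2% × (1 − 24.6%) = 6.9368%.
WACC = 0.4415 × 11.2343% + 0.0575 × 4.4822% + 0.2500 × 3.3101% + 0.2509 × 6.9368% = 7.7861%.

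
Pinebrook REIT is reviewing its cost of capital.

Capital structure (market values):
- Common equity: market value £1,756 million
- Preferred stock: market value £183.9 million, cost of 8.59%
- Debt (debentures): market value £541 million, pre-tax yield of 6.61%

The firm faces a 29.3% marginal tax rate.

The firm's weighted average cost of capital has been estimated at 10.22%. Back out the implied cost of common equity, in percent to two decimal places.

Total capital V = 1756 + 183.9 + 541 = 2480.9.
Equity weight = 1756/2480.9 = 0.7078.
Preferred weight = 183.9/2480.9 = 0.0741.
Debentures weight = 541/2480.9 = 0.2181.
Debt contribution = 0.2181 × 6.61% × (1 − 29.3%) = 1.0191%.
Preferred contribution = 0.0741 × 8.59% = 0.6367%.
Required equity contribution = 10.22% − 1.6558% = 8.5642%.
Re = 8.5642% / 0.7078 = 12.0996%.

12.10%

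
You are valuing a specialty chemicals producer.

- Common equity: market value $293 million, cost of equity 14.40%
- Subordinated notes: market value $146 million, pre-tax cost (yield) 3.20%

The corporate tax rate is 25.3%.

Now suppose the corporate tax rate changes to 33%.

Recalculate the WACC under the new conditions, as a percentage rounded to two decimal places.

10.32%

After the change:
Total capital V = 293 + 146 = 439.
Equity: weight = 293/439 = 0.6674; cost = 14.4%.
Subordinated notes: weight = 146/439 = 0.3326; after-tax cost = 3.2% × (1 − 33%) = 2.1440%.
WACC = 0.6674 × 14.4000% + 0.3326 × 2.1440% = 10.3240%.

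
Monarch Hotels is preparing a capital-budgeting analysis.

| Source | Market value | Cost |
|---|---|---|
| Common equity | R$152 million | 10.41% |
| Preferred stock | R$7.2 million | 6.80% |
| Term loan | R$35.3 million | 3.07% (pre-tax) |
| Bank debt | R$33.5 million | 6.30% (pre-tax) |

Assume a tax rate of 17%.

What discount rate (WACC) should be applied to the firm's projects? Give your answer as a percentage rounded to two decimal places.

8.32%

Total capital V = 152 + 7.2 + 35.3 + 33.5 = 228.
Equity: weight = 152/228 = 0.6667; cost = 10.41%.
Preferred: weight = 7.2/228 = 0.0316; cost = 6.8%.
Term loan: weight = 35.3/228 = 0.1548; after-tax cost = 3.07% × (1 − 17%) = 2.5481%.
Bank debt: weight = 33.5/228 = 0.1469; after-tax cost = 6.3% × (1 − 17%) = 5.2290%.
WACC = 0.6667 × 10.4100% + 0.0316 × 6.8000% + 0.1548 × 2.5481% + 0.1469 × 5.2290% = 8.3175%.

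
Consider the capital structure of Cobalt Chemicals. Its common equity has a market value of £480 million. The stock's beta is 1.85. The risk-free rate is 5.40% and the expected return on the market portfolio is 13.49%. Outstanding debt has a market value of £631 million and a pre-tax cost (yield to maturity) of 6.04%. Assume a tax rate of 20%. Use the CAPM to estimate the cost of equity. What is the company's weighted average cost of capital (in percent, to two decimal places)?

11.54%

Market risk premium = 13.49% − 5.4% = 8.09%.
Cost of equity via CAPM: Re = 5.4% + 1.85 × 8.09% = 20.3665%.
Total capital V = 480 + 631 = 1111.
Equity: weight = 480/1111 = 0.4320; cost = 20.3665%.
Debt: weight = 631/1111 = 0.5680; after-tax cost = 6.04% × (1 − 20%) = 4.8320%.
WACC = 0.4320 × 20.3665% + 0.5680 × 4.8320% = 11.5436%.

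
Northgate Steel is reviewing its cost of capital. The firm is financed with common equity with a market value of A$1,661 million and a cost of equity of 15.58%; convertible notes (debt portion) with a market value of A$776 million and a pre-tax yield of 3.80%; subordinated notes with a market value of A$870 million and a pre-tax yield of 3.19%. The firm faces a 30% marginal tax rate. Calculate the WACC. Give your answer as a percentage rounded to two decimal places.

Total capital V = 1661 + 776 + 870 = 3307.
Equity: weight = 1661/3307 = 0.5023; cost = 15.58%.
Convertible notes (debt portion): weight = 776/3307 = 0.2347; after-tax cost = 3.8% × (1 − 30%) = 2.6600%.
Subordinated notes: weight = 870/3307 = 0.2631; after-tax cost = 3.19% × (1 − 30%) = 2.2330%.
WACC = 0.5023 × 15.5800% + 0.2347 × 2.6600% + 0.2631 × 2.2330% = 9.0370%.

9.04%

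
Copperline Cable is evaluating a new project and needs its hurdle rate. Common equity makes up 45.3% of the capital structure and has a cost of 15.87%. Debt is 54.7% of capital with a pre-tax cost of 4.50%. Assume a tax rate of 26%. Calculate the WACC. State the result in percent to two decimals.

9.01%

After-tax cost of debt = 4.5% × (1 − 26%) = 3.3300%.
WACC = 0.453 × 15.8700% + 0.547 × 3.3300% = 9.0106%.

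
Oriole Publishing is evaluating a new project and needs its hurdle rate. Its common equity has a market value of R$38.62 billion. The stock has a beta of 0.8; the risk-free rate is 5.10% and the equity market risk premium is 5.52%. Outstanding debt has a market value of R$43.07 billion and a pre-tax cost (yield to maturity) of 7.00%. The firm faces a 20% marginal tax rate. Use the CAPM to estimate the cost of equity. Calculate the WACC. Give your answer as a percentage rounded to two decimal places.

Cost of equity via CAPM: Re = 5.1% + 0.8 × 5.52% = 9.5160%.
Total capital V = 38.62 + 43.07 = 81.69.
Equity: weight = 38.62/81.69 = 0.4728; cost = 9.516%.
Debt: weight = 43.07/81.69 = 0.5272; after-tax cost = 7% × (1 − 20%) = 5.6000%.
WACC = 0.4728 × 9.5160% + 0.5272 × 5.6000% = 7.4513%.

7.45%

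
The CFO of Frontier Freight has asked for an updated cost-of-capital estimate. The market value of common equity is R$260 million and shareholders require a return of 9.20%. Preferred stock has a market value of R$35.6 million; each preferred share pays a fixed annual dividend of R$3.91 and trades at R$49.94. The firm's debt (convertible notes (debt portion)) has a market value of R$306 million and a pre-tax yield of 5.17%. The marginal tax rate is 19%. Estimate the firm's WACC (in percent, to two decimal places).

6.57%

Cost of preferred: Rp = 3.91 / 49.94 = 7.8294%.
Total capital V = 260 + 35.6 + 306 = 601.6.
Equity: weight = 260/601.6 = 0.4322; cost = 9.2%.
Preferred: weight = 35.6/601.6 = 0.0592; cost = 7.8294%.
Convertible notes (debt portion): weight = 306/601.6 = 0.5086; after-tax cost = 5.17% × (1 − 19%) = 4.1877%.
WACC = 0.4322 × 9.2000% + 0.0592 × 7.8294% + 0.5086 × 4.1877% = 6.5694%.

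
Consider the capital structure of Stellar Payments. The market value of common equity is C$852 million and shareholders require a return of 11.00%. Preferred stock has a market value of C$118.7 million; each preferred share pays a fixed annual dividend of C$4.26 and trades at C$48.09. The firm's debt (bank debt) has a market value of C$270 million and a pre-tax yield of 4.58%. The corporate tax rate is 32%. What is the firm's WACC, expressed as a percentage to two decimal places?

9.08%

Cost of preferred: Rp = 4.26 / 48.09 = 8.8584%.
Total capital V = 852 + 118.7 + 270 = 1240.7.
Equity: weight = 852/1240.7 = 0.6867; cost = 11%.
Preferred: weight = 118.7/1240.7 = 0.0957; cost = 8.8584%.
Bank debt: weight = 270/1240.7 = 0.2176; after-tax cost = 4.58% × (1 − 32%) = 3.1144%.
WACC = 0.6867 × 11.0000% + 0.0957 × 8.8584% + 0.2176 × 3.1144% = 9.0791%.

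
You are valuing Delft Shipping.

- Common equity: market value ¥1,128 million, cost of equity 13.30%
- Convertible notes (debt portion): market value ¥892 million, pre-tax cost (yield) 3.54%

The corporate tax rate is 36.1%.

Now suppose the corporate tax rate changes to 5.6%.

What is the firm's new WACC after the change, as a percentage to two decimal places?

8.90%

After the change:
Total capital V = 1128 + 892 = 2020.
Equity: weight = 1128/2020 = 0.5584; cost = 13.3%.
Convertible notes (debt portion): weight = 892/2020 = 0.4416; after-tax cost = 3.54% × (1 − 5.6%) = 3.3418%.
WACC = 0.5584 × 13.3000% + 0.4416 × 3.3418% = 8.9026%.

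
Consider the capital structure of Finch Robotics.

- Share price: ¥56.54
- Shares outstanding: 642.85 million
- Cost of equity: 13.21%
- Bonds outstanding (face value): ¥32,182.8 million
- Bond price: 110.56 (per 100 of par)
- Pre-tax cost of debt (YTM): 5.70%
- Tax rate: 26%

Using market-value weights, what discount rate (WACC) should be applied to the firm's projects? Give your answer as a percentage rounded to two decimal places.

Market value of equity E = 56.54 × 642.85m = 36346.739m. Market value of debt D = 32182.8m × 110.56/100 = 35581.30368m.
Total capital V = 36346.739 + 35581.30368 = 71928.04268.
Equity: weight = 36346.739/71928.04268 = 0.5053; cost = 13.21%.
Bonds outstanding: weight = 35581.30368/71928.04268 = 0.4947; after-tax cost = 5.7% × (1 − 26%) = 4.2180%.
WACC = 0.5053 × 13.2100% + 0.4947 × 4.2180% = 8.7618%.

8.76%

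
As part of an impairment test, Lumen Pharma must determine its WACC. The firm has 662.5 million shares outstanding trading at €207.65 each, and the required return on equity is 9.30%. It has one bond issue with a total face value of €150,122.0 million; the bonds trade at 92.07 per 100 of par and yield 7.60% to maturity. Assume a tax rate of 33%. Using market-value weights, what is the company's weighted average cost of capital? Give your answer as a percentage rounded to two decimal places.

7.19%

Market value of equity E = 207.65 × 662.5m = 137568.125m. Market value of debt D = 150122m × 92.07/100 = 138217.3254m.
Total capital V = 137568.125 + 138217.3254 = 275785.4504.
Equity: weight = 137568.125/275785.4504 = 0.4988; cost = 9.3%.
Bonds outstanding: weight = 138217.3254/275785.4504 = 0.5012; after-tax cost = 7.6% × (1 − 33%) = 5.0920%.
WACC = 0.4988 × 9.3000% + 0.5012 × 5.0920% = 7.1910%.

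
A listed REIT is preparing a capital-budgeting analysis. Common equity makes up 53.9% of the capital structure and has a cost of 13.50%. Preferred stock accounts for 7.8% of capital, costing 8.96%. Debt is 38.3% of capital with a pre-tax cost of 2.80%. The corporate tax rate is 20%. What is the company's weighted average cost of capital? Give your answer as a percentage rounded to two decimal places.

8.83%

After-tax cost of debt = 2.8% × (1 − 20%) = 2.2400%.
WACC = 0.539 × 13.5000% + 0.078 × 8.9600% + 0.383 × 2.2400% = 8.8333%.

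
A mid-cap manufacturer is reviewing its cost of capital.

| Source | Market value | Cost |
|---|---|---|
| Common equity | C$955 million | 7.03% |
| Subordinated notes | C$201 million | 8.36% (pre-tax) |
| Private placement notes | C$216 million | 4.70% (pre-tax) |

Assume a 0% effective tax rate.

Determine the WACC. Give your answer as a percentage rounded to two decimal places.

Total capital V = 955 + 201 + 216 = 1372.
Equity: weight = 955/1372 = 0.6961; cost = 7.03%.
Subordinated notes: weight = 201/1372 = 0.1465; after-tax cost = 8.36% × (1 − 0%) = 8.3600%.
Private placement notes: weight = 216/1372 = 0.1574; after-tax cost = 4.7% × (1 − 0%) = 4.7000%.
WACC = 0.6961 × 7.0300% + 0.1465 × 8.3600% + 0.1574 × 4.7000% = 6.8580%.

6.86%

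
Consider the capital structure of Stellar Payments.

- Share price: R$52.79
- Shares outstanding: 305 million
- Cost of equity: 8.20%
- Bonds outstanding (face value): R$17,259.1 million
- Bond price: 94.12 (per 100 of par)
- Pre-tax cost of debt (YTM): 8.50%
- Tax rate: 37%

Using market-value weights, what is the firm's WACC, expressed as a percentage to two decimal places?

Market value of equity E = 52.79 × 305m = 16100.95m. Market value of debt D = 17259.1m × 94.12/100 = 16244.26492m.
Total capital V = 16100.95 + 16244.26492 = 32345.21492.
Equity: weight = 16100.95/32345.21492 = 0.4978; cost = 8.2%.
Bonds outstanding: weight = 16244.26492/32345.21492 = 0.5022; after-tax cost = 8.5% × (1 − 37%) = 5.3550%.
WACC = 0.4978 × 8.2000% + 0.5022 × 5.3550% = 6.7712%.

6.77%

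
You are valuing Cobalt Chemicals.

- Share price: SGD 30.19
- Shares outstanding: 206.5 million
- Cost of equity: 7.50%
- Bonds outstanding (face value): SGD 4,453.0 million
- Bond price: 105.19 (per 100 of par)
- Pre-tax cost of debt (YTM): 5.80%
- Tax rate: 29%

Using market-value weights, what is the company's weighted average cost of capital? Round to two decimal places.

6.05%

Market value of equity E = 30.19 × 206.5m = 6234.235m. Market value of debt D = 4453m × 105.19/100 = 4684.1107m.
Total capital V = 6234.235 + 4684.1107 = 10918.3457.
Equity: weight = 6234.235/10918.3457 = 0.5710; cost = 7.5%.
Bonds outstanding: weight = 4684.1107/10918.3457 = 0.4290; after-tax cost = 5.8% × (1 − 29%) = 4.1180%.
WACC = 0.5710 × 7.5000% + 0.4290 × 4.1180% = 6.0491%.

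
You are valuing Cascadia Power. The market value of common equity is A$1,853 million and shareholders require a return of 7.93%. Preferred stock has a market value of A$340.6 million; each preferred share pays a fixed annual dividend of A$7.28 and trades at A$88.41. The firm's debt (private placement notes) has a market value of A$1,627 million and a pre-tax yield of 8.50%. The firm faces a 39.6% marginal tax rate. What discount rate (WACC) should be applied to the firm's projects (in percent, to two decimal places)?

Cost of preferred: Rp = 7.28 / 88.41 = 8.2344%.
Total capital V = 1853 + 340.6 + 1627 = 3820.6.
Equity: weight = 1853/3820.6 = 0.4850; cost = 7.93%.
Preferred: weight = 340.6/3820.6 = 0.0891; cost = 8.2344%.
Private placement notes: weight = 1627/3820.6 = 0.4258; after-tax cost = 8.5% × (1 − 39.6%) = 5.1340%.
WACC = 0.4850 × 7.9300% + 0.0891 × 8.2344% + 0.4258 × 5.1340% = 6.7665%.

6.77%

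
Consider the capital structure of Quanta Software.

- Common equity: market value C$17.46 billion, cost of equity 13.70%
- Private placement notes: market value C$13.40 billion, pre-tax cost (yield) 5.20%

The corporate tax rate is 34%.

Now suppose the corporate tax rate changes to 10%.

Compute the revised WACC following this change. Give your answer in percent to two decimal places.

After the change:
Total capital V = 17.46 + 13.4 = 30.86.
Equity: weight = 17.46/30.86 = 0.5658; cost = 13.7%.
Private placement notes: weight = 13.4/30.86 = 0.4342; after-tax cost = 5.2% × (1 − 10%) = 4.6800%.
WACC = 0.5658 × 13.7000% + 0.4342 × 4.6800% = 9.7833%.

9.78%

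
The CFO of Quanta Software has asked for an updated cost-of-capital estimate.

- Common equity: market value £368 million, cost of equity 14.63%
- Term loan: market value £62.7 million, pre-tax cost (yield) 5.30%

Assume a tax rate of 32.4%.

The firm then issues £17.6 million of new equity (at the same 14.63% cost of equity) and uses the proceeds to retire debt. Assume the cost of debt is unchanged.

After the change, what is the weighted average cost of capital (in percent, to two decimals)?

13.47%

After the change:
Total capital V = 385.6 + 45.1 = 430.7.
Equity: weight = 385.6/430.7 = 0.8953; cost = 14.63%.
Term loan: weight = 45.1/430.7 = 0.1047; after-tax cost = 5.3% × (1 − 32.4%) = 3.5828%.
WACC = 0.8953 × 14.6300% + 0.1047 × 3.5828% = 13.4732%.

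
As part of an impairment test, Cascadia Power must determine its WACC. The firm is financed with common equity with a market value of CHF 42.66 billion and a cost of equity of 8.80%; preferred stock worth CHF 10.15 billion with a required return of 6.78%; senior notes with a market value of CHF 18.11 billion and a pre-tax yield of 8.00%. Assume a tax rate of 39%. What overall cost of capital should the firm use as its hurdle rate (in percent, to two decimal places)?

Total capital V = 42.66 + 10.15 + 18.11 = 70.92.
Equity: weight = 42.66/70.92 = 0.6015; cost = 8.8%.
Preferred: weight = 10.15/70.92 = 0.1431; cost = 6.78%.
Senior notes: weight = 18.11/70.92 = 0.2554; after-tax cost = 8% × (1 − 39%) = 4.8800%.
WACC = 0.6015 × 8.8000% + 0.1431 × 6.7800% + 0.2554 × 4.8800% = 7.5099%.

7.51%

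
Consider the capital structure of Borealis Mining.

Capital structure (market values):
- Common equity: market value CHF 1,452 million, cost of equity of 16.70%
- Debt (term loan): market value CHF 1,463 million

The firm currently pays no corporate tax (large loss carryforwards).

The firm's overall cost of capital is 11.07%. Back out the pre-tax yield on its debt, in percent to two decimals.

Total capital V = 1452 + 1463 = 2915.
Equity weight = 1452/2915 = 0.4981.
Term loan weight = 1463/2915 = 0.5019.
Equity contribution = 0.4981 × 16.7% = 8.3185%.
Remaining for debt = 11.07% − 8.3185% = 2.7515%.
Rd × (1 − 0%) × 0.5019 = 2.7515%  ⇒  Rd = 5.4823%.

5.48%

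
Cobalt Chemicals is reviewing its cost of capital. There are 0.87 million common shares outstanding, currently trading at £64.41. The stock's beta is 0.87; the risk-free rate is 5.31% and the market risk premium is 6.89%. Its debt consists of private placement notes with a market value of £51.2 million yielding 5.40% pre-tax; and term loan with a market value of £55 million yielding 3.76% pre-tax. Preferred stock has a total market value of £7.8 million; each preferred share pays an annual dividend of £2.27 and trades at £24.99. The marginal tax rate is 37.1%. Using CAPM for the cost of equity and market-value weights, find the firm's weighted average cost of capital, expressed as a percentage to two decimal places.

5.93%

Cost of equity via CAPM: Re = 5.31% + 0.87 × 6.89% = 11.3043%.
Cost of preferred: Rp = 2.27 / 24.99 = 9.0836%.
Market value of equity E = 64.41 × 0.87m = 56.0367m.
Total capital V = 56.0367 + 7.8 + 51.2 + 55 = 170.0367.
Equity: weight = 56.0367/170.0367 = 0.3296; cost = 11.3043%.
Preferred: weight = 7.8/170.0367 = 0.0459; cost = 9.0836%.
Private placement notes: weight = 51.2/170.0367 = 0.3011; after-tax cost = 5.4% × (1 − 37.1%) = 3.3966%.
Term loan: weight = 55/170.0367 = 0.3235; after-tax cost = 3.76% × (1 − 37.1%) = 2.3650%.
WACC = 0.3296 × 11.3043% + 0.0459 × 9.0836% + 0.3011 × 3.3966% + 0.3235 × 2.3650% = 5.9298%.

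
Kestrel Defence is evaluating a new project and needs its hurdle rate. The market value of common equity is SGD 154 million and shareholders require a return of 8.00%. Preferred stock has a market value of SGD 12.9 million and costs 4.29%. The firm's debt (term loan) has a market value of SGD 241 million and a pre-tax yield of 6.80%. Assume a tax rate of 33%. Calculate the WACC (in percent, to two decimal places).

5.85%

Total capital V = 154 + 12.9 + 241 = 407.9.
Equity: weight = 154/407.9 = 0.3775; cost = 8%.
Preferred: weight = 12.9/407.9 = 0.0316; cost = 4.29%.
Term loan: weight = 241/407.9 = 0.5908; after-tax cost = 6.8% × (1 − 33%) = 4.5560%.
WACC = 0.3775 × 8.0000% + 0.0316 × 4.2900% + 0.5908 × 4.5560% = 5.8478%.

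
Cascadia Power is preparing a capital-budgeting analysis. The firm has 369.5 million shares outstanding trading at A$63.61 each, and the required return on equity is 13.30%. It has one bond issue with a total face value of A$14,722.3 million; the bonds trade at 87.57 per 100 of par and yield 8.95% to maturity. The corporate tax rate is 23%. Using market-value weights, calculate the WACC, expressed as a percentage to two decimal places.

11.03%

Market value of equity E = 63.61 × 369.5m = 23503.895m. Market value of debt D = 14722.3m × 87.57/100 = 12892.31811m.
Total capital V = 23503.895 + 12892.31811 = 36396.21311.
Equity: weight = 23503.895/36396.21311 = 0.6458; cost = 13.3%.
Bonds outstanding: weight = 12892.31811/36396.21311 = 0.3542; after-tax cost = 8.95% × (1 − 23%) = 6.8915%.
WACC = 0.6458 × 13.3000% + 0.3542 × 6.8915% = 11.0300%.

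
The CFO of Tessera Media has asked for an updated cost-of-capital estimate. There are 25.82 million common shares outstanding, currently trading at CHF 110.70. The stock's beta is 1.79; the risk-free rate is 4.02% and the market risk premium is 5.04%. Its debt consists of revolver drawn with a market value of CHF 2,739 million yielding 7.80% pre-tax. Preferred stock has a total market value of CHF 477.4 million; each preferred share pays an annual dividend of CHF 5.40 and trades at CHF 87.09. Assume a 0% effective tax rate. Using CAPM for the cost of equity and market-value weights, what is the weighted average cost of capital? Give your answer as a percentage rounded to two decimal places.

10.14%

Cost of equity via CAPM: Re = 4.02% + 1.79 × 5.04% = 13.0416%.
Cost of preferred: Rp = 5.4 / 87.09 = 6.2005%.
Market value of equity E = 110.7 × 25.82m = 2858.274m.
Total capital V = 2858.274 + 477.4 + 2739 = 6074.674.
Equity: weight = 2858.274/6074.674 = 0.4705; cost = 13.0416%.
Preferred: weight = 477.4/6074.674 = 0.0786; cost = 6.2005%.
Revolver drawn: weight = 2739/6074.674 = 0.4509; after-tax cost = 7.8% × (1 − 0%) = 7.8000%.
WACC = 0.4705 × 13.0416% + 0.0786 × 6.2005% + 0.4509 × 7.8000% = 10.1406%.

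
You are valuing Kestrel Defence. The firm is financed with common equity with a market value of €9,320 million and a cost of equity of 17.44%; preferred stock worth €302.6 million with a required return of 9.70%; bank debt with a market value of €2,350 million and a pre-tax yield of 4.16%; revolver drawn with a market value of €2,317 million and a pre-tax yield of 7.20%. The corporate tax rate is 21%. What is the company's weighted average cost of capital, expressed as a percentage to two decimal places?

13.04%

Total capital V = 9320 + 302.6 + 2350 + 2317 = 14289.6.
Equity: weight = 9320/14289.6 = 0.6522; cost = 17.44%.
Preferred: weight = 302.6/14289.6 = 0.0212; cost = 9.7%.
Bank debt: weight = 2350/14289.6 = 0.1645; after-tax cost = 4.16% × (1 − 21%) = 3.2864%.
Revolver drawn: weight = 2317/14289.6 = 0.1621; after-tax cost = 7.2% × (1 − 21%) = 5.6880%.
WACC = 0.6522 × 17.4400% + 0.0212 × 9.7000% + 0.1645 × 3.2864% + 0.1621 × 5.6880% = 13.0429%.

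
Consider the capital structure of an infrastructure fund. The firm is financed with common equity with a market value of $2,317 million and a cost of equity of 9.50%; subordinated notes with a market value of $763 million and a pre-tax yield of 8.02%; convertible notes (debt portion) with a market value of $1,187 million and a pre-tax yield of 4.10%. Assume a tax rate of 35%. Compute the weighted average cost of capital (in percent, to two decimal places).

6.83%

Total capital V = 2317 + 763 + 1187 = 4267.
Equity: weight = 2317/4267 = 0.5430; cost = 9.5%.
Subordinated notes: weight = 763/4267 = 0.1788; after-tax cost = 8.02% × (1 − 35%) = 5.2130%.
Convertible notes (debt portion): weight = 1187/4267 = 0.2782; after-tax cost = 4.1% × (1 − 35%) = 2.6650%.
WACC = 0.5430 × 9.5000% + 0.1788 × 5.2130% + 0.2782 × 2.6650% = 6.8321%.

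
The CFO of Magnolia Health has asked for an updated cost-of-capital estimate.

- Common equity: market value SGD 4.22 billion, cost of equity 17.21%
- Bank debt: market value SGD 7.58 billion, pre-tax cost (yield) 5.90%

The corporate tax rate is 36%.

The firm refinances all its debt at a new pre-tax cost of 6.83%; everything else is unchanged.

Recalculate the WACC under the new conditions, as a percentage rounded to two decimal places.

After the change:
Total capital V = 4.22 + 7.58 = 11.8.
Equity: weight = 4.22/11.8 = 0.3576; cost = 17.21%.
Bank debt: weight = 7.58/11.8 = 0.6424; after-tax cost = 6.83% × (1 − 36%) = 4.3712%.
WACC = 0.3576 × 17.2100% + 0.6424 × 4.3712% = 8.9627%.

8.96%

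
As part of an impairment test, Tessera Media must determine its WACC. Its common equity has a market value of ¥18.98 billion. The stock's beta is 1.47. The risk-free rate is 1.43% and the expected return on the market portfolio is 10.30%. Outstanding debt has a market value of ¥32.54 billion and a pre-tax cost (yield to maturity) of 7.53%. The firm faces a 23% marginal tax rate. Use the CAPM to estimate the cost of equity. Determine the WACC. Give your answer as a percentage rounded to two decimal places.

8.99%

Market risk premium = 10.3% − 1.43% = 8.87%.
Cost of equity via CAPM: Re = 1.43% + 1.47 × 8.87% = 14.4689%.
Total capital V = 18.98 + 32.54 = 51.52.
Equity: weight = 18.98/51.52 = 0.3684; cost = 14.4689%.
Debt: weight = 32.54/51.52 = 0.6316; after-tax cost = 7.53% × (1 − 23%) = 5.7981%.
WACC = 0.3684 × 14.4689% + 0.6316 × 5.7981% = 8.9924%.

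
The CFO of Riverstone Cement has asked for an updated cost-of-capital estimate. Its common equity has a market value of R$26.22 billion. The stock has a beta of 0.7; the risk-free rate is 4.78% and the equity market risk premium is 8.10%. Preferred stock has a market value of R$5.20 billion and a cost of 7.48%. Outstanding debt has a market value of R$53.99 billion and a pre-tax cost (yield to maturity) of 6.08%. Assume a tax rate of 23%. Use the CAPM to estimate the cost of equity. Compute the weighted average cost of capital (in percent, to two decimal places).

6.62%

Cost of equity via CAPM: Re = 4.78% + 0.7 × 8.1% = 10.4500%.
Total capital V = 26.22 + 5.2 + 53.99 = 85.41.
Equity: weight = 26.22/85.41 = 0.3070; cost = 10.45%.
Preferred: weight = 5.2/85.41 = 0.0609; cost = 7.48%.
Debt: weight = 53.99/85.41 = 0.6321; after-tax cost = 6.08% × (1 − 23%) = 4.6816%.
WACC = 0.3070 × 10.4500% + 0.0609 × 7.4800% + 0.6321 × 4.6816% = 6.6228%.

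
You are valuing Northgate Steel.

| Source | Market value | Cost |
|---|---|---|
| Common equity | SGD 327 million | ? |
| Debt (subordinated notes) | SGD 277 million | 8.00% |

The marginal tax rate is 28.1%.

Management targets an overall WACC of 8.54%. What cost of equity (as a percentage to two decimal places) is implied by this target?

10.90%

Total capital V = 327 + 277 = 604.
Equity weight = 327/604 = 0.5414.
Subordinated notes weight = 277/604 = 0.4586.
Debt contribution = 0.4586 × 8% × (1 − 28.1%) = 2.6379%.
Required equity contribution = 8.54% − 2.6379% = 5.9021%.
Re = 5.9021% / 0.5414 = 10.9017%.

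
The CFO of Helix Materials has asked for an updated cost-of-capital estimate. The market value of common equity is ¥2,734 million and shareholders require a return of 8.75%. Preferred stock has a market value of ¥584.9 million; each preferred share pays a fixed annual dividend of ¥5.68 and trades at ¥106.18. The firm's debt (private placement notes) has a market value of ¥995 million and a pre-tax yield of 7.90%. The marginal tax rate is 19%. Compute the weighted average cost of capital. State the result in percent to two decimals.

Cost of preferred: Rp = 5.68 / 106.18 = 5.3494%.
Total capital V = 2734 + 584.9 + 995 = 4313.9.
Equity: weight = 2734/4313.9 = 0.6338; cost = 8.75%.
Preferred: weight = 584.9/4313.9 = 0.1356; cost = 5.3494%.
Private placement notes: weight = 995/4313.9 = 0.2306; after-tax cost = 7.9% × (1 − 19%) = 6.3990%.
WACC = 0.6338 × 8.7500% + 0.1356 × 5.3494% + 0.2306 × 6.3990% = 7.7467%.

7.75%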